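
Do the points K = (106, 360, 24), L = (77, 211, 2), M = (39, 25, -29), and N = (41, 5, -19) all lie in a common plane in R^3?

The four points are coplanar iff the 3×3 determinant with rows KL, KM, KN is zero.
Rows: (-29, -149, -22), (-67, -335, -53), (-65, -355, -43).
Expanding along the first row: (-29)(-4410) − (-149)(-564) + (-22)(2010) = -366.
Nonzero ⇒ not coplanar.

No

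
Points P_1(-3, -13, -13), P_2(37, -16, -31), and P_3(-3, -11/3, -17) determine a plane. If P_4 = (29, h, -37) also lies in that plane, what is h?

7

The plane through P_1, P_2, P_3 has equation 180x + 160y + (1120/3)z = -22420/3.
Substituting P_4: (160)h + (-25780/3) = -22420/3, so h = 7.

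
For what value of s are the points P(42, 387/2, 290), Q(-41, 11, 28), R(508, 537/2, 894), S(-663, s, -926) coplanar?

-251

Normal to plane PQR: n = (-90580, -71960, 78820); plane equation n·X = 5129180.
Requiring n·S = 5129180: (-71960)s + (-12932780) = 5129180.
So s = -251.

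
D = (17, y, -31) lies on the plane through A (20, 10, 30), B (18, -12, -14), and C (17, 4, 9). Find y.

A normal to the plane is n = AB × AC = (198, 90, -54).
D lies in the plane iff n · AD = 0.
This gives (90)y + (1800) = 0, so y = -20.

-20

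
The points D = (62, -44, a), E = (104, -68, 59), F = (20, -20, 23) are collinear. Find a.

41

Direction EF = (-84, 48, -36). From the x-coordinate of D, the parameter along the line is τ = (62 − 104)/(-84) = 1/2.
Then a = 59 + 1/2·(-36) = 41.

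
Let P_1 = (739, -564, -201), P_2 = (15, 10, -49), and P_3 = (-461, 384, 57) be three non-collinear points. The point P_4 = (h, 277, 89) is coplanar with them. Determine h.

The plane through P_1, P_2, P_3 has equation 3996x + 4392y + 2448z = -16092.
Substituting P_4: (3996)h + (1434456) = -16092, so h = -363.

-363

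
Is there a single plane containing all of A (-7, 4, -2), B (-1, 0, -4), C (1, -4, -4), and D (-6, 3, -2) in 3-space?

No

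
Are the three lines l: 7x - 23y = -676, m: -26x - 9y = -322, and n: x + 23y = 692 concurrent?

Yes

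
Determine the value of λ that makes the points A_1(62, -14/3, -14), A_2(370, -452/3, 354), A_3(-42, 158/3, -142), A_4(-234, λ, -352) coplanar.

102

Normal to plane A_1A_2A_3: n = (-7232/3, 1152, 7424/3); plane equation n·P = -568448/3.
Requiring n·A_4 = -568448/3: (1152)λ + (-920960/3) = -568448/3.
So λ = 102.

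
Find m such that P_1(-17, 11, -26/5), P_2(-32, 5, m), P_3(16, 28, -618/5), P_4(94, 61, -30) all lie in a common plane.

-206/5

Normal to plane P_1P_3P_4: n = (27492/5, -12324, -237); plane equation n·P = -1139022/5.
Requiring n·P_2 = -1139022/5: (-237)m + (-1187844/5) = -1139022/5.
So m = -206/5.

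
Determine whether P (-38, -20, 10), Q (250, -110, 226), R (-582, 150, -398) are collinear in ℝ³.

Yes

PQ = (288, -90, 216), PR = (-544, 170, -408).
Each component of PR is -17/9 times the corresponding component of PQ, so PR = -17/9·PQ and the points are collinear.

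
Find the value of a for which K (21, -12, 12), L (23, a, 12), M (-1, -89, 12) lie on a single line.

Direction KM = (-22, -77, 0). From the x-coordinate of L, the parameter along the line is τ = (23 − 21)/(-22) = -1/11.
Then a = (-12) + (-1/11)·(-77) = -5.

-5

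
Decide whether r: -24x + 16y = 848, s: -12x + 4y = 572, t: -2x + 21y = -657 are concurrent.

Yes

Intersecting r and s: solving the 2×2 system gives (x, y) = (-60, -37).
Substitute into t: (-2)(-60) + (21)(-37) = -657.
This equals -657, so (-60, -37) lies on all three lines and they are concurrent.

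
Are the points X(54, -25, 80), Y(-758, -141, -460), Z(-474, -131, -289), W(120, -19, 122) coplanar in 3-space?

No

With X as base: XY = (-812, -116, -540), XZ = (-528, -106, -369), XW = (66, 6, 42).
XZ × XW = (-2238, -2178, 3828).
XY · (XZ × XW) = 2784.
Since 2784 ≠ 0, the four points are not coplanar.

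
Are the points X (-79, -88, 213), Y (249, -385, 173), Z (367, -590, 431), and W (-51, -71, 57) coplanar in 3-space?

No

With X as base: XY = (328, -297, -40), XZ = (446, -502, 218), XW = (28, 17, -156).
XZ × XW = (74606, 75680, 21638).
XY · (XZ × XW) = 1128288.
Since 1128288 ≠ 0, the four points are not coplanar.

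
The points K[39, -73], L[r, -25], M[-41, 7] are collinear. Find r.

-9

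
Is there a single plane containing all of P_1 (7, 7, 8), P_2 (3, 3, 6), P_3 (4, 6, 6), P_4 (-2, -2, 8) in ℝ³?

No

The four points are coplanar iff the 3×3 determinant with rows P_1P_2, P_1P_3, P_1P_4 is zero.
Rows: (-4, -4, -2), (-3, -1, -2), (-9, -9, 0).
Expanding along the first row: (-4)(-18) − (-4)(-18) + (-2)(18) = -36.
Nonzero ⇒ not coplanar.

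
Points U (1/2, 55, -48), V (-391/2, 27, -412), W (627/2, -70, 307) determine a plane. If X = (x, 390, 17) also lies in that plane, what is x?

A normal to the plane is n = UV × UW = (-55440, -44352, 33264).
X lies in the plane iff n · UX = 0.
This gives (-55440)x + (-12668040) = 0, so x = -457/2.

-457/2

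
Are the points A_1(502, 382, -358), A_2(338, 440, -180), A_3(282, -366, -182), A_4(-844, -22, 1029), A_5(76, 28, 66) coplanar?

The plane through A_1, A_2, A_3 has normal n = A_1A_2 × A_1A_3 = (143352, -10296, 135432) and equation n·P = 19544976.
Checking the remaining points: n·A_4 = 18596952, n·A_5 = 19544976.
Since n·A_4 = 18596952 ≠ 19544976, A_4 is off the plane and the points are not all coplanar.

No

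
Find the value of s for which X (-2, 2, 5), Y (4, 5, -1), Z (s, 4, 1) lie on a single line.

Direction XY = (6, 3, -6). From the y-coordinate of Z, the parameter along the line is τ = (4 − 2)/3 = 2/3.
Then s = (-2) + 2/3·(6) = 2.

2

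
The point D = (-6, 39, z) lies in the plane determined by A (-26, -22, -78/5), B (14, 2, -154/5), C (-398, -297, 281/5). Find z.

A normal to the plane is n = AB × AC = (-12284/5, 13912/5, -2072).
D lies in the plane iff n · AD = 0.
This gives (-2072)z + (441336/5) = 0, so z = 213/5.

213/5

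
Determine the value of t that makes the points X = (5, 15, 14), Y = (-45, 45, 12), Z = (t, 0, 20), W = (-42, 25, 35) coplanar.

23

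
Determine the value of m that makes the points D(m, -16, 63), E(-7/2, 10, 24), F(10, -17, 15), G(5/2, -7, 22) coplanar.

Coplanarity ⇔ det[DE; DF; DG] = 0.
Expanding, this is linear in m: (99)m + (2277) = 0.
So m = -23.

-23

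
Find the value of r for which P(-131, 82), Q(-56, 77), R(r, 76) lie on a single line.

The three points are collinear iff det[PQ; PR] = 0.
This determinant is linear in r: (5)r + (205) = 0, so r = -41.

-41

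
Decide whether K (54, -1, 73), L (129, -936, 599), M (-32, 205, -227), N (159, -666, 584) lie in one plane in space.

Yes

With K as base: KL = (75, -935, 526), KM = (-86, 206, -300), KN = (105, -665, 511).
KM × KN = (-94234, 12446, 35560).
KL · (KM × KN) = 0.
The scalar triple product vanishes, so the four points are coplanar.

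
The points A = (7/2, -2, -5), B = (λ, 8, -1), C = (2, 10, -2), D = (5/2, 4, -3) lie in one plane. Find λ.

3/2

The points are coplanar iff AB · (AC × AD) = 0.
Expanding, this is linear in λ: (6)λ + (-9) = 0.
So λ = 3/2.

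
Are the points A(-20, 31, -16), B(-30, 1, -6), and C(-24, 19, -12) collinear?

Yes

AB = (-10, -30, 10), AC = (-4, -12, 4).
Each component of AC is 2/5 times the corresponding component of AB, so AC = 2/5·AB and the points are collinear.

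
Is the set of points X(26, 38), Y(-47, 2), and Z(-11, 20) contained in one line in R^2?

No

XY = (-73, -36), XZ = (-37, -18).
Twice the signed area of △XYZ is (-73)(-18) − (-36)(-37) = -18.
The area is nonzero, so the three points are not collinear.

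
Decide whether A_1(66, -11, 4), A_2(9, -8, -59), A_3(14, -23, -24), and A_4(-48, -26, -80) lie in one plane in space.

Yes

The four points are coplanar iff the 3×3 determinant with rows A_1A_2, A_1A_3, A_1A_4 is zero.
Rows: (-57, 3, -63), (-52, -12, -28), (-114, -15, -84).
Expanding along the first row: (-57)(588) − (3)(1176) + (-63)(-588) = 0.
Zero determinant ⇒ coplanar.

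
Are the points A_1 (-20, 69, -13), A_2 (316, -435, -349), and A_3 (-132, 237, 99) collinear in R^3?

Yes

A_1A_2 = (336, -504, -336), A_1A_3 = (-112, 168, 112).
Each component of A_1A_3 is -1/3 times the corresponding component of A_1A_2, so A_1A_3 = -1/3·A_1A_2 and the points are collinear.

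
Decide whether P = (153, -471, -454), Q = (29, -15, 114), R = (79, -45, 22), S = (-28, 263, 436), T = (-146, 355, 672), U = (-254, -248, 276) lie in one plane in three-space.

The plane through P, Q, R has normal n = PQ × PR = (-24912, 16992, -19080) and equation n·X = -3152448.
Checking the remaining points: n·S = -3152448, n·T = -3152448, n·U = -3152448.
All equal -3152448, so all 6 points lie in one plane.

Yes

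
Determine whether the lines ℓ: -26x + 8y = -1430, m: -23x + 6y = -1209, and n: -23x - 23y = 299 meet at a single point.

Yes

The three lines meet at one point iff the augmented coefficient matrix [aᵢ bᵢ cᵢ] has rank < 3, i.e. its determinant vanishes.
Here the determinant is 0.
It vanishes, so the lines are concurrent at (39, -52).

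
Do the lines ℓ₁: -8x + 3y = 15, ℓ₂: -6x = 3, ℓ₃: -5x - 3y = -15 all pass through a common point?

No

Intersecting ℓ₁ and ℓ₂: solving the 2×2 system gives (x, y) = (-1/2, 11/3).
Substitute into ℓ₃: (-5)(-1/2) + (-3)(11/3) = -17/2.
But ℓ₃ requires -15 ≠ -17/2, so the three lines have no common point.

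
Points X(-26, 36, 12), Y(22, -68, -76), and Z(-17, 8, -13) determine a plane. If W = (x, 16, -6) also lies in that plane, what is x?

-20

A normal to the plane is n = XY × XZ = (136, 408, -408).
W lies in the plane iff n · XW = 0.
This gives (136)x + (2720) = 0, so x = -20.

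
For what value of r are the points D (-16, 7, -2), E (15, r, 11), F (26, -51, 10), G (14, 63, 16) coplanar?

The points are coplanar iff DE · (DF × DG) = 0.
Expanding, this is linear in r: (-396)r + (2772) = 0.
So r = 7.

7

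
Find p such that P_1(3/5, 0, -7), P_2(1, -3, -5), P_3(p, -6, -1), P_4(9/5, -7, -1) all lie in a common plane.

9/5

Coplanarity ⇔ det[P_1P_2; P_1P_3; P_1P_4] = 0.
Expanding, this is linear in p: (4)p + (-36/5) = 0.
So p = 9/5.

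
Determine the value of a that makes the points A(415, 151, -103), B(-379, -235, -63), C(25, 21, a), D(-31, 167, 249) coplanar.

1

Normal to plane ABD: n = (-136512, 261648, -184860); plane equation n·P = 1896948.
Requiring n·C = 1896948: (-184860)a + (2081808) = 1896948.
So a = 1.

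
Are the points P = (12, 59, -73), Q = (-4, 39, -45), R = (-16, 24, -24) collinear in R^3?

Yes

PQ = (-16, -20, 28), PR = (-28, -35, 49).
Each component of PR is 7/4 times the corresponding component of PQ, so PR = 7/4·PQ and the points are collinear.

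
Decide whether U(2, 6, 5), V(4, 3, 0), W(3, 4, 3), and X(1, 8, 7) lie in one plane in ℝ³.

The four points are coplanar iff the 3×3 determinant with rows UV, UW, UX is zero.
Rows: (2, -3, -5), (1, -2, -2), (-1, 2, 2).
Expanding along the first row: (2)(0) − (-3)(0) + (-5)(0) = 0.
Zero determinant ⇒ coplanar.

Yes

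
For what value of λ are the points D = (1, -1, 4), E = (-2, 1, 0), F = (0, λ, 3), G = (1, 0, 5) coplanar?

Normal to plane DEG: n = (6, 3, -3); plane equation n·P = -9.
Requiring n·F = -9: (3)λ + (-9) = -9.
So λ = 0.

0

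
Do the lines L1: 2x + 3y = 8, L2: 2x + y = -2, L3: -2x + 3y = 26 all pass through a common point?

Intersecting L1 and L2: solving the 2×2 system gives (x, y) = (-7/2, 5).
Substitute into L3: (-2)(-7/2) + (3)(5) = 22.
But L3 requires 26 ≠ 22, so the three lines have no common point.

No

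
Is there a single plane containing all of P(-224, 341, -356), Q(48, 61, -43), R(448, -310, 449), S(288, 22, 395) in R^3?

Yes

With P as base: PQ = (272, -280, 313), PR = (672, -651, 805), PS = (512, -319, 751).
PR × PS = (-232106, -92512, 118944).
PQ · (PR × PS) = 0.
The scalar triple product vanishes, so the four points are coplanar.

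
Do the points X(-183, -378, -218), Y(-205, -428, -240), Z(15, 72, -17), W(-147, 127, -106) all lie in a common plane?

A normal to the plane through X, Y, Z is n = XY × XZ = (-150, 66, 0).
The plane has equation n·P = 2502. For W: n·W = 30432.
30432 ≠ 2502, so W is off the plane.

No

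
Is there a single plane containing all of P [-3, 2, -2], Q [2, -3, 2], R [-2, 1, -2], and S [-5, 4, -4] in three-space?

Yes

With P as base: PQ = (5, -5, 4), PR = (1, -1, 0), PS = (-2, 2, -2).
PR × PS = (2, 2, 0).
PQ · (PR × PS) = 0.
The scalar triple product vanishes, so the four points are coplanar.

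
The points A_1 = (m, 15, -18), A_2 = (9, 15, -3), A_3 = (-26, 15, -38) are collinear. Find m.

Direction A_2A_3 = (-35, 0, -35). From the z-coordinate of A_1, the parameter along the line is τ = (-18 − (-3))/(-35) = 3/7.
Then m = 9 + 3/7·(-35) = -6.

-6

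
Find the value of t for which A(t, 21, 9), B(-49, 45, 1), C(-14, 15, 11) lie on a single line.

-21

Direction BC = (35, -30, 10). From the y-coordinate of A, the parameter along the line is τ = (21 − 45)/(-30) = 4/5.
Then t = (-49) + 4/5·(35) = -21.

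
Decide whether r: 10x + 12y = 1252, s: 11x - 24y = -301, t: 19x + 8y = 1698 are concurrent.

Intersecting r and s: solving the 2×2 system gives (x, y) = (2203/31, 2797/62).
Substitute into t: (19)(2203/31) + (8)(2797/62) = 53045/31.
But t requires 1698 ≠ 53045/31, so the three lines have no common point.

No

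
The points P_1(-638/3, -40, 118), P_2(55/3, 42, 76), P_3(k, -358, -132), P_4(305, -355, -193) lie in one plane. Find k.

359/3

Coplanarity ⇔ det[P_1P_2; P_1P_3; P_1P_4] = 0.
Expanding, this is linear in k: (38732)k + (-13904788/3) = 0.
So k = 359/3.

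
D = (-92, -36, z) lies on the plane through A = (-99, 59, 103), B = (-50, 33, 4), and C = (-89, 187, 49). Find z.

The plane through A, B, C has equation 14076x + 1656y + 6532z = -623024.
Substituting D: (6532)z + (-1354608) = -623024, so z = 112.

112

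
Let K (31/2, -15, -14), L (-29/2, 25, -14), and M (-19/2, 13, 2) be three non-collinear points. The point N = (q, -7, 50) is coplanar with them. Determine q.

A normal to the plane is n = KL × KM = (640, 480, 160).
N lies in the plane iff n · KN = 0.
This gives (640)q + (4160) = 0, so q = -13/2.

-13/2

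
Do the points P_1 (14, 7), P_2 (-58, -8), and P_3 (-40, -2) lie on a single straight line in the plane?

P_1P_2 = (-72, -15), P_1P_3 = (-54, -9).
If collinear, P_1P_3 would be a scalar multiple of P_1P_2. But (-72)·(-9) ≠ (-15)·(-54) (difference -162), so they are not parallel; the points are not collinear.

No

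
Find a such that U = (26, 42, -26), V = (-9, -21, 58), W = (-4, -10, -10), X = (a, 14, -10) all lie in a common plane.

Coplanarity ⇔ det[UV; UW; UX] = 0.
Expanding, this is linear in a: (3360)a + (-33600) = 0.
So a = 10.

10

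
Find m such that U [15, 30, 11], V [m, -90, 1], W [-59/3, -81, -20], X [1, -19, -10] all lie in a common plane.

Normal to plane UWX: n = (812, -294, 434/3); plane equation n·P = 14854/3.
Requiring n·V = 14854/3: (812)m + (79814/3) = 14854/3.
So m = -80/3.

-80/3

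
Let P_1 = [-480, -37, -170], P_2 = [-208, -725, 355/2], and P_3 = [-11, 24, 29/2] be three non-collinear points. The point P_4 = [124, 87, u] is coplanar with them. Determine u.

105/2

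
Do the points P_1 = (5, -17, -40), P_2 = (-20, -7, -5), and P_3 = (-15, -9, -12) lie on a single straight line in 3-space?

Yes

P_1P_2 = (-25, 10, 35), P_1P_3 = (-20, 8, 28).
P_1P_2 × P_1P_3 = (0, 0, 0).
The cross product vanishes, so the three points are collinear.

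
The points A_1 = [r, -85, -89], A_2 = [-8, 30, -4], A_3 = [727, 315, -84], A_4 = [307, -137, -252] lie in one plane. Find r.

-8

The points are coplanar iff A_1A_2 · (A_1A_3 × A_1A_4) = 0.
Expanding, this is linear in r: (84040)r + (672320) = 0.
So r = -8.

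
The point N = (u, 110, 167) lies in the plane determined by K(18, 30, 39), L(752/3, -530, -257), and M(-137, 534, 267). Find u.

The plane through K, L, M has equation 21504x − 7168y + 30464z = 1360128.
Substituting N: (21504)u + (4299008) = 1360128, so u = -410/3.

-410/3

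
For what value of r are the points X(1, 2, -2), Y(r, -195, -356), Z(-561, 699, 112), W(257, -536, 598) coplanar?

243

Normal to plane XZW: n = (479532, 366384, 123924); plane equation n·P = 964452.
Requiring n·Y = 964452: (479532)r + (-115561824) = 964452.
So r = 243.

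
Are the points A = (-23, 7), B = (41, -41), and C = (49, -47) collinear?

AB = (64, -48), AC = (72, -54).
Checking proportionality: AC = 9/8·AB, so the vectors are parallel and the points are collinear.

Yes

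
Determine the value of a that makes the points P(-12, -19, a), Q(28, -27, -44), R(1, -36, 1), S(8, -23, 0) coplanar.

44

The points are coplanar iff PQ · (PR × PS) = 0.
Expanding, this is linear in a: (288)a + (-12672) = 0.
So a = 44.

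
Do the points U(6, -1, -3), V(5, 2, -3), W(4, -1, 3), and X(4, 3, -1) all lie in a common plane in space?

The four points are coplanar iff the 3×3 determinant with rows UV, UW, UX is zero.
Rows: (-1, 3, 0), (-2, 0, 6), (-2, 4, 2).
Expanding along the first row: (-1)(-24) − (3)(8) + (0)(-8) = 0.
Zero determinant ⇒ coplanar.

Yes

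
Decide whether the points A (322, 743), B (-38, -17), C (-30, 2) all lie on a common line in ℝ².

No

AB = (-360, -760), AC = (-352, -741).
Twice the signed area of △ABC is (-360)(-741) − (-760)(-352) = -760.
The area is nonzero, so the three points are not collinear.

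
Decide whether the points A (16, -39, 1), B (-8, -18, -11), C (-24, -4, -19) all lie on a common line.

Yes

AB = (-24, 21, -12), AC = (-40, 35, -20).
AB × AC = (0, 0, 0).
The cross product vanishes, so the three points are collinear.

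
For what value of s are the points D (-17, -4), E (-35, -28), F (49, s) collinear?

Collinearity: (F − D) must be parallel to (E − D) = (-18, -24).
Cross-multiplying the components: (s − (-4))·(-18) = (66)·(-24).
Solving gives s = 84.

84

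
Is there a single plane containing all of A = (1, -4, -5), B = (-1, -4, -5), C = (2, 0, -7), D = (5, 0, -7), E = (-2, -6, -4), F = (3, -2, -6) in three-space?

The plane through A, B, C has normal n = AB × AC = (0, -4, -8) and equation n·P = 56.
Checking the remaining points: n·D = 56, n·E = 56, n·F = 56.
All equal 56, so all 6 points lie in one plane.

Yes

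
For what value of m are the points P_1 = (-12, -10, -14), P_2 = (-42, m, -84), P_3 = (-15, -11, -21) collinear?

-20

Collinearity requires P_1P_2 × P_1P_3 = 0; each component is linear in m.
The x-component gives (-7)m + (-140) = 0, so m = -20.
The remaining components then also vanish.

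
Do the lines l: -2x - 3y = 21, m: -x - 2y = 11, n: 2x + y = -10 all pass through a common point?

No

Lines aᵢx + bᵢy = cᵢ with pairwise distinct directions are concurrent exactly when det[aᵢ bᵢ cᵢ] = 0.
Here the determinant is 9.
Nonzero, so no common point exists.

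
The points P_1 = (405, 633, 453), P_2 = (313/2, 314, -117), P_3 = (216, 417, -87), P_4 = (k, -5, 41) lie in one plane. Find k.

6

The points are coplanar iff P_1P_2 · (P_1P_3 × P_1P_4) = 0.
Expanding, this is linear in k: (49140)k + (-294840) = 0.
So k = 6.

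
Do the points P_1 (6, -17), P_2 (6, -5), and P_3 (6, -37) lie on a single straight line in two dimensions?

P_1P_2 = (0, 12), P_1P_3 = (0, -20).
Twice the signed area of △P_1P_2P_3 is (0)(-20) − (12)(0) = 0.
The triangle is degenerate (zero area), so the points are collinear.

Yes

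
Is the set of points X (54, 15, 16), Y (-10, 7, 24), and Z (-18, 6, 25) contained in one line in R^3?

XY = (-64, -8, 8), XZ = (-72, -9, 9).
XY × XZ = (0, 0, 0).
The cross product vanishes, so the three points are collinear.

Yes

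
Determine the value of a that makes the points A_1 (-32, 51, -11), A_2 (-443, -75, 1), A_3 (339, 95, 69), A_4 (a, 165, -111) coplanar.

Normal to plane A_1A_2A_3: n = (-10608, 37332, 28662); plane equation n·P = 1928106.
Requiring n·A_4 = 1928106: (-10608)a + (2978298) = 1928106.
So a = 99.

99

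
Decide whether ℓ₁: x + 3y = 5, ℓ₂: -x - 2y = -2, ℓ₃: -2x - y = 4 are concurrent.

Intersecting ℓ₁ and ℓ₂: solving the 2×2 system gives (x, y) = (-4, 3).
Substitute into ℓ₃: (-2)(-4) + (-1)(3) = 5.
But ℓ₃ requires 4 ≠ 5, so the three lines have no common point.

No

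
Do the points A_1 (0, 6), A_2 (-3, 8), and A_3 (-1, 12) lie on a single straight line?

A_1A_2 = (-3, 2), A_1A_3 = (-1, 6).
det[A_1A_2; A_1A_3] = (-3)(6) − (2)(-1) = -16.
The determinant is nonzero, so they are not collinear.

No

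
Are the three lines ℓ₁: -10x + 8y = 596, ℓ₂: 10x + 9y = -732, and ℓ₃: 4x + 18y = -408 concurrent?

Yes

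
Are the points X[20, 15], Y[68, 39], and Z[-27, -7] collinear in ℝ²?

XY = (48, 24), XZ = (-47, -22).
Twice the signed area of △XYZ is (48)(-22) − (24)(-47) = 72.
The area is nonzero, so the three points are not collinear.

No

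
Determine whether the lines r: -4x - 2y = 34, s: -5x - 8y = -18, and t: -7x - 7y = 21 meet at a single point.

The three lines meet at one point iff the augmented coefficient matrix [aᵢ bᵢ cᵢ] has rank < 3, i.e. its determinant vanishes.
Here the determinant is 0.
It vanishes, so the lines are concurrent at (-14, 11).

Yes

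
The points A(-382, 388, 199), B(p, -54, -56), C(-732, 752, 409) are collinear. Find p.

43

Direction AC = (-350, 364, 210). From the y-coordinate of B, the parameter along the line is τ = (-54 − 388)/364 = -17/14.
Then p = (-382) + (-17/14)·(-350) = 43.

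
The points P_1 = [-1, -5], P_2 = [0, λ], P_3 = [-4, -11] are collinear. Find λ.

The three points are collinear iff det[P_1P_2; P_1P_3] = 0.
This determinant is linear in λ: (3)λ + (9) = 0, so λ = -3.

-3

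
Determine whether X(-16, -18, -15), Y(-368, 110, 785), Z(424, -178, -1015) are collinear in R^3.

Yes

XY = (-352, 128, 800), XZ = (440, -160, -1000).
Each component of XZ is -5/4 times the corresponding component of XY, so XZ = -5/4·XY and the points are collinear.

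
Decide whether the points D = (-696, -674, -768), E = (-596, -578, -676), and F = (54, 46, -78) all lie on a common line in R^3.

DE = (100, 96, 92), DF = (750, 720, 690).
DE × DF = (0, 0, 0).
The cross product vanishes, so the three points are collinear.

Yes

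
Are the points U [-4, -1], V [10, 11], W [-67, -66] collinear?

No

UV = (14, 12), UW = (-63, -65).
det[UV; UW] = (14)(-65) − (12)(-63) = -154.
The determinant is nonzero, so they are not collinear.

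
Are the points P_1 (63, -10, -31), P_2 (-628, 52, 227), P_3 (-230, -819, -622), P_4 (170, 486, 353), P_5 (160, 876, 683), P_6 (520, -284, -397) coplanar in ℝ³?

Yes

The plane through P_1, P_2, P_3 has normal n = P_1P_2 × P_1P_3 = (172080, -483975, 577185) and equation n·P = -2211945.
Checking the remaining points: n·P_4 = -2211945, n·P_5 = -2211945, n·P_6 = -2211945.
All equal -2211945, so all 6 points lie in one plane.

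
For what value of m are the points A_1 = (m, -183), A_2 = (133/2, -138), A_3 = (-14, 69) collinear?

The three points are collinear iff det[A_1A_2; A_1A_3] = 0.
This determinant is linear in m: (-207)m + (17388) = 0, so m = 84.

84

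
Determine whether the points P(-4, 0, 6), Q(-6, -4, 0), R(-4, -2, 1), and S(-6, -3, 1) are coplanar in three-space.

No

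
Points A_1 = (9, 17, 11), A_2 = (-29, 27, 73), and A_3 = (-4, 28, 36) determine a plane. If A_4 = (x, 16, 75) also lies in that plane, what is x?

-34

The plane through A_1, A_2, A_3 has equation −432x + 144y − 288z = -4608.
Substituting A_4: (-432)x + (-19296) = -4608, so x = -34.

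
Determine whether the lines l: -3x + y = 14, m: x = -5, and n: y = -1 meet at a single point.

Yes

The three lines meet at one point iff the augmented coefficient matrix [aᵢ bᵢ cᵢ] has rank < 3, i.e. its determinant vanishes.
Here the determinant is 0.
It vanishes, so the lines are concurrent at (-5, -1).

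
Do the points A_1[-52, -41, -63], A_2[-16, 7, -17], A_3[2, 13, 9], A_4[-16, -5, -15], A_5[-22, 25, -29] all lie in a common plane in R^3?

Yes

The plane through A_1, A_2, A_3 has normal n = A_1A_2 × A_1A_3 = (972, -108, -648) and equation n·P = -5292.
Checking the remaining points: n·A_4 = -5292, n·A_5 = -5292.
All equal -5292, so all 5 points lie in one plane.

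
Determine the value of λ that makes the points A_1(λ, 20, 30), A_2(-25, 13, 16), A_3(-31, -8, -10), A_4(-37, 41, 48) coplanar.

17

The points are coplanar iff A_1A_2 · (A_1A_3 × A_1A_4) = 0.
Expanding, this is linear in λ: (-56)λ + (952) = 0.
So λ = 17.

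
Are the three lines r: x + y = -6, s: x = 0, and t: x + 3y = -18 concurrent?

Yes

Intersecting r and s: solving the 2×2 system gives (x, y) = (0, -6).
Substitute into t: (1)(0) + (3)(-6) = -18.
This equals -18, so (0, -6) lies on all three lines and they are concurrent.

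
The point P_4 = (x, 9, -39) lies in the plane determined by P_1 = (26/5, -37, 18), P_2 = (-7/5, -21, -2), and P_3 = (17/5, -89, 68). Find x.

-13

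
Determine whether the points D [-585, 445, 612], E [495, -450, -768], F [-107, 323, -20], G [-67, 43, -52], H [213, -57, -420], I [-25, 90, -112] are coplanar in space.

Yes

The plane through D, E, F has normal n = DE × DF = (397280, 22920, 296050) and equation n·P = -41026800.
Checking the remaining points: n·G = -41026800, n·H = -41026800, n·I = -41026800.
All equal -41026800, so all 6 points lie in one plane.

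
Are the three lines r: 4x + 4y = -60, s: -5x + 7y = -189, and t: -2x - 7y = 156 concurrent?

No

Intersecting r and s: solving the 2×2 system gives (x, y) = (7, -22).
Substitute into t: (-2)(7) + (-7)(-22) = 140.
But t requires 156 ≠ 140, so the three lines have no common point.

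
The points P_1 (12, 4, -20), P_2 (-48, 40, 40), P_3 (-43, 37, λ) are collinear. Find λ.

35

Collinearity requires P_1P_2 × P_1P_3 = 0; each component is linear in λ.
The x-component gives (36)λ + (-1260) = 0, so λ = 35.
The remaining components then also vanish.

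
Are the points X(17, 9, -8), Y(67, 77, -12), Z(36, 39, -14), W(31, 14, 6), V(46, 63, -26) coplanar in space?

The plane through X, Y, Z has normal n = XY × XZ = (-288, 224, 208) and equation n·P = -4544.
Checking the remaining points: n·W = -4544, n·V = -4544.
All equal -4544, so all 5 points lie in one plane.

Yes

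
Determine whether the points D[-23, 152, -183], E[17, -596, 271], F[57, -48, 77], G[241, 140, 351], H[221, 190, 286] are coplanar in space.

The plane through D, E, F has normal n = DE × DF = (-103680, 25920, 51840) and equation n·P = -3162240.
Checking the remaining points: n·G = -3162240, n·H = -3162240.
All equal -3162240, so all 5 points lie in one plane.

Yes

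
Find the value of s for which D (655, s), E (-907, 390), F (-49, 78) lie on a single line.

-178

The three points are collinear iff det[DE; DF] = 0.
This determinant is linear in s: (858)s + (152724) = 0, so s = -178.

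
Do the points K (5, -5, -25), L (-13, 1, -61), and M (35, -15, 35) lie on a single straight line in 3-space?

KL = (-18, 6, -36), KM = (30, -10, 60).
Each component of KM is -5/3 times the corresponding component of KL, so KM = -5/3·KL and the points are collinear.

Yes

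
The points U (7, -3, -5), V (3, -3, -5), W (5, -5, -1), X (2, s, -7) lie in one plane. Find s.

-2

Normal to plane UVW: n = (0, 16, 8); plane equation n·P = -88.
Requiring n·X = -88: (16)s + (-56) = -88.
So s = -2.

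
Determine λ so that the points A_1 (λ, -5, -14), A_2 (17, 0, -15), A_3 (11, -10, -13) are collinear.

14

Direction A_2A_3 = (-6, -10, 2). From the y-coordinate of A_1, the parameter along the line is τ = (-5 − 0)/(-10) = 1/2.
Then λ = 17 + 1/2·(-6) = 14.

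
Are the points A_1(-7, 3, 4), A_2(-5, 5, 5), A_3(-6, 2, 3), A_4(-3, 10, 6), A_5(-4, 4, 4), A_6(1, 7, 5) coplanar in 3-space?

No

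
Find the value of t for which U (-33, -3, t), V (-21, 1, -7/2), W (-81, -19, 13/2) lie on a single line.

-3/2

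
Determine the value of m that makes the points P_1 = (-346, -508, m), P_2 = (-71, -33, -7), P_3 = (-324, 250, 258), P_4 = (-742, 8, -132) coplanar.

-632

The points are coplanar iff P_1P_2 · (P_1P_3 × P_1P_4) = 0.
Expanding, this is linear in m: (-179520)m + (-113456640) = 0.
So m = -632.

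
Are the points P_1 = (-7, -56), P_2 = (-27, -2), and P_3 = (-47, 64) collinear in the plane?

No

P_1P_2 = (-20, 54), P_1P_3 = (-40, 120).
det[P_1P_2; P_1P_3] = (-20)(120) − (54)(-40) = -240.
The determinant is nonzero, so they are not collinear.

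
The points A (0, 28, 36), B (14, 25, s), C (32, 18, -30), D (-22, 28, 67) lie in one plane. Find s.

10

The points are coplanar iff AB · (AC × AD) = 0.
Expanding, this is linear in s: (-220)s + (2200) = 0.
So s = 10.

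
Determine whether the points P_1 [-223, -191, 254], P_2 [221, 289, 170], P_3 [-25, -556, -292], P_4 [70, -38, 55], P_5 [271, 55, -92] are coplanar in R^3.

The plane through P_1, P_2, P_3 has normal n = P_1P_2 × P_1P_3 = (-292740, 225792, -257100) and equation n·P = -43148652.
Checking the remaining points: n·P_4 = -43212396, n·P_5 = -43260780.
Since n·P_4 = -43212396 ≠ -43148652, P_4 is off the plane and the points are not all coplanar.

No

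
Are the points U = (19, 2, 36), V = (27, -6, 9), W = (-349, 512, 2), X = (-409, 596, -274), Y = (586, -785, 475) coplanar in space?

The plane through U, V, W has normal n = UV × UW = (14042, 10208, 1136) and equation n·P = 328110.
Checking the remaining points: n·X = 29526, n·Y = 754932.
Since n·X = 29526 ≠ 328110, X is off the plane and the points are not all coplanar.

No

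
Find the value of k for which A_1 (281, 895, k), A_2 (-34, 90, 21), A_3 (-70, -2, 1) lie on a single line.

Collinearity requires A_1A_2 × A_1A_3 = 0; each component is linear in k.
The x-component gives (-92)k + (18032) = 0, so k = 196.
The remaining components then also vanish.

196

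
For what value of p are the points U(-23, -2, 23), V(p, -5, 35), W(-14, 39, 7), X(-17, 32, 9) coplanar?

Normal to plane UWX: n = (-30, 30, 60); plane equation n·P = 2010.
Requiring n·V = 2010: (-30)p + (1950) = 2010.
So p = -2.

-2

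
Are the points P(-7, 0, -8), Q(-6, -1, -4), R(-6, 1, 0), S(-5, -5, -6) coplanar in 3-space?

The four points are coplanar iff the 3×3 determinant with rows PQ, PR, PS is zero.
Rows: (1, -1, 4), (1, 1, 8), (2, -5, 2).
Expanding along the first row: (1)(42) − (-1)(-14) + (4)(-7) = 0.
Zero determinant ⇒ coplanar.

Yes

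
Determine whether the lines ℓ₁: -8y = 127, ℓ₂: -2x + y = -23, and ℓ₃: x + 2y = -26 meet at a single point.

Intersecting ℓ₁ and ℓ₂: solving the 2×2 system gives (x, y) = (57/16, -127/8).
Substitute into ℓ₃: (1)(57/16) + (2)(-127/8) = -451/16.
But ℓ₃ requires -26 ≠ -451/16, so the three lines have no common point.

No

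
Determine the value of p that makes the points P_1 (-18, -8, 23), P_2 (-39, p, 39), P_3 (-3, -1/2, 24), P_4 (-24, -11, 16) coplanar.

-37/2

Normal to plane P_1P_3P_4: n = (-99/2, 99, 0); plane equation n·P = 99.
Requiring n·P_2 = 99: (99)p + (3861/2) = 99.
So p = -37/2.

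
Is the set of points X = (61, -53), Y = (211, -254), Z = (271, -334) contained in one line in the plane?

XY = (150, -201), XZ = (210, -281).
det[XY; XZ] = (150)(-281) − (-201)(210) = 60.
The determinant is nonzero, so they are not collinear.

No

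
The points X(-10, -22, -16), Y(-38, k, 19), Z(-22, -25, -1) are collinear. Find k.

-29

Direction XZ = (-12, -3, 15). From the x-coordinate of Y, the parameter along the line is τ = (-38 − (-10))/(-12) = 7/3.
Then k = (-22) + 7/3·(-3) = -29.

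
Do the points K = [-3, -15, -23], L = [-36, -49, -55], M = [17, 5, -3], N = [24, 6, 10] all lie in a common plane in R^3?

Yes

A normal to the plane through K, L, M is n = KL × KM = (-40, 20, 20).
The plane has equation n·P = -640. For N: n·N = -640.
Equal, so N lies in the plane and all four are coplanar.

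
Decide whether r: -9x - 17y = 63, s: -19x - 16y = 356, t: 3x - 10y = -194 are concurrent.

No

The three lines meet at one point iff the augmented coefficient matrix [aᵢ bᵢ cᵢ] has rank < 3, i.e. its determinant vanishes.
Here the determinant is -476.
Nonzero, so no common point exists.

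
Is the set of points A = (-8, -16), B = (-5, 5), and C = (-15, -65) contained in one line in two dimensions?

Yes

AB = (3, 21), AC = (-7, -49).
Checking proportionality: AC = -7/3·AB, so the vectors are parallel and the points are collinear.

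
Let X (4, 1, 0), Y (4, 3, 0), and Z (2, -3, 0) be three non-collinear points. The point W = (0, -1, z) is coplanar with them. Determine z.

The plane through X, Y, Z has equation 4z = 0.
Substituting W: (4)z + (0) = 0, so z = 0.

0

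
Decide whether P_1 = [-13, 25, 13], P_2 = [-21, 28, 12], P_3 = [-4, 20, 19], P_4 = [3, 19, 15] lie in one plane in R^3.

Yes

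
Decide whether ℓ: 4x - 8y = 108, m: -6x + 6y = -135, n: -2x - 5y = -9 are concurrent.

No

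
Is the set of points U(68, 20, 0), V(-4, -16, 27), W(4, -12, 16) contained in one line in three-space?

UV = (-72, -36, 27), UW = (-64, -32, 16).
Comparing components 2 and 3: (-36)(16) − (27)(-32) = 288 ≠ 0, so UV and UW are not parallel and the points are not collinear.

No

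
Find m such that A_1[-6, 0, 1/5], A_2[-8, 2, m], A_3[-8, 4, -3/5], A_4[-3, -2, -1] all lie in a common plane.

Normal to plane A_1A_3A_4: n = (-32/5, -24/5, -8); plane equation n·P = 184/5.
Requiring n·A_2 = 184/5: (-8)m + (208/5) = 184/5.
So m = 3/5.

3/5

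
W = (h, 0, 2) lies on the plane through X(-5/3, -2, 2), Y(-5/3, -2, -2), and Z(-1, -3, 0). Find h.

-3

A normal to the plane is n = XY × XZ = (-4, -8/3, 0).
W lies in the plane iff n · XW = 0.
This gives (-4)h + (-12) = 0, so h = -3.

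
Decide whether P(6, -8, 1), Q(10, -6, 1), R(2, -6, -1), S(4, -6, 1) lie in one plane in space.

The four points are coplanar iff the 3×3 determinant with rows PQ, PR, PS is zero.
Rows: (4, 2, 0), (-4, 2, -2), (-2, 2, 0).
Expanding along the first row: (4)(4) − (2)(-4) + (0)(-4) = 24.
Nonzero ⇒ not coplanar.

No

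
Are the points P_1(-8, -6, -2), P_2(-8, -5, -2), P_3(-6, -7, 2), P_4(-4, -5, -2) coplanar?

No

With P_1 as base: P_1P_2 = (0, 1, 0), P_1P_3 = (2, -1, 4), P_1P_4 = (4, 1, 0).
P_1P_3 × P_1P_4 = (-4, 16, 6).
P_1P_2 · (P_1P_3 × P_1P_4) = 16.
Since 16 ≠ 0, the four points are not coplanar.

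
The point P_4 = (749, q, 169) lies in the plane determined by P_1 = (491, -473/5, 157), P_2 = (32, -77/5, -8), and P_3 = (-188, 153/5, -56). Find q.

-160

A normal to the plane is n = P_1P_2 × P_1P_3 = (18942/5, 14268, -3690).
P_4 lies in the plane iff n · P_1P_4 = 0.
This gives (14268)q + (2282880) = 0, so q = -160.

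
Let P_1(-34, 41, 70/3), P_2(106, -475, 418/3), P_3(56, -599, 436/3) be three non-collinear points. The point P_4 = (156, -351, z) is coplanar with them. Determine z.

400/3

A normal to the plane is n = P_1P_2 × P_1P_3 = (11288, -6640, -43160).
P_4 lies in the plane iff n · P_1P_4 = 0.
This gives (-43160)z + (17264000/3) = 0, so z = 400/3.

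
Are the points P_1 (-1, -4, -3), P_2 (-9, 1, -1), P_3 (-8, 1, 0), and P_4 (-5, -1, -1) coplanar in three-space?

The four points are coplanar iff the 3×3 determinant with rows P_1P_2, P_1P_3, P_1P_4 is zero.
Rows: (-8, 5, 2), (-7, 5, 3), (-4, 3, 2).
Expanding along the first row: (-8)(1) − (5)(-2) + (2)(-1) = 0.
Zero determinant ⇒ coplanar.

Yes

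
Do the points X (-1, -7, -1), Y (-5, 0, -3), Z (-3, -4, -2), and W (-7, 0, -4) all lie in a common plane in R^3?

The four points are coplanar iff the 3×3 determinant with rows XY, XZ, XW is zero.
Rows: (-4, 7, -2), (-2, 3, -1), (-6, 7, -3).
Expanding along the first row: (-4)(-2) − (7)(0) + (-2)(4) = 0.
Zero determinant ⇒ coplanar.

Yes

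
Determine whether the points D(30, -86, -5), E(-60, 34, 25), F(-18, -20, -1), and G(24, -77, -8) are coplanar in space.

No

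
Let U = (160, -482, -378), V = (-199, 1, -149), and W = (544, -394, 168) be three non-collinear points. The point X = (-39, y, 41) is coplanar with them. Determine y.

9

The plane through U, V, W has equation 243566x + 283950y − 217064z = -15843148.
Substituting X: (283950)y + (-18398698) = -15843148, so y = 9.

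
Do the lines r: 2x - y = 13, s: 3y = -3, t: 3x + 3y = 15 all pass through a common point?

Yes

Lines aᵢx + bᵢy = cᵢ with pairwise distinct directions are concurrent exactly when det[aᵢ bᵢ cᵢ] = 0.
Here the determinant is 0.
It vanishes, so the lines are concurrent at (6, -1).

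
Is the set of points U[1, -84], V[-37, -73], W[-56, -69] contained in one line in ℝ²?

UV = (-38, 11), UW = (-57, 15).
Twice the signed area of △UVW is (-38)(15) − (11)(-57) = 57.
The area is nonzero, so the three points are not collinear.

No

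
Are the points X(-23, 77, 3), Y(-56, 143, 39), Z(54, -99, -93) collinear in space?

XY = (-33, 66, 36), XZ = (77, -176, -96).
XY × XZ = (0, -396, 726).
The cross product is nonzero, so the points do not lie on one line.

No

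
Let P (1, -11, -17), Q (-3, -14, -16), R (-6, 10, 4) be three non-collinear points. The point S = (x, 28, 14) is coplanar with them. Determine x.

-2

A normal to the plane is n = PQ × PR = (-84, 77, -105).
S lies in the plane iff n · PS = 0.
This gives (-84)x + (-168) = 0, so x = -2.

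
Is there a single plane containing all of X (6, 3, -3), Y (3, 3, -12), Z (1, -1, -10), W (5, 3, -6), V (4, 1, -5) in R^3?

Yes

The plane through X, Y, Z has normal n = XY × XZ = (-36, 24, 12) and equation n·P = -180.
Checking the remaining points: n·W = -180, n·V = -180.
All equal -180, so all 5 points lie in one plane.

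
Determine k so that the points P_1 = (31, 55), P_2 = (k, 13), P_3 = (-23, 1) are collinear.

The three points are collinear iff det[P_1P_2; P_1P_3] = 0.
This determinant is linear in k: (-54)k + (-594) = 0, so k = -11.

-11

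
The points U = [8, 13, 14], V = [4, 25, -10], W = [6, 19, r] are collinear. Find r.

2

Collinearity requires UV × UW = 0; each component is linear in r.
The x-component gives (12)r + (-24) = 0, so r = 2.
The remaining components then also vanish.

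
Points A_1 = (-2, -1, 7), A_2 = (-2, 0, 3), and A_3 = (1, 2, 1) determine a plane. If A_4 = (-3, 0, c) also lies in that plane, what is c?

1

Coplanarity requires A_1A_2 · (A_1A_3 × A_1A_4) = 0.
A_1A_2 = (0, 1, -4), A_1A_3 = (3, 3, -6); the triple product is linear in c with coefficient -3 and constant term 3.
Setting it to zero: c = 1.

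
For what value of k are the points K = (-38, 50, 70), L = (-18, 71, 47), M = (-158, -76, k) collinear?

Collinearity requires KL × KM = 0; each component is linear in k.
The x-component gives (21)k + (-4368) = 0, so k = 208.
The remaining components then also vanish.

208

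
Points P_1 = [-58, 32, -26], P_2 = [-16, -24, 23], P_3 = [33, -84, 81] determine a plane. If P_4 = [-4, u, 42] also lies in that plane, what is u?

-8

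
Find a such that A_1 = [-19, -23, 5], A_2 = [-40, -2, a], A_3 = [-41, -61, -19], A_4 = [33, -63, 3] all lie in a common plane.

8

The points are coplanar iff A_1A_2 · (A_1A_3 × A_1A_4) = 0.
Expanding, this is linear in a: (2856)a + (-22848) = 0.
So a = 8.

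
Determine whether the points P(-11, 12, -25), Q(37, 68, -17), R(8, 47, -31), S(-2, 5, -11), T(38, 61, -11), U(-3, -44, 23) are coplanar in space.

Yes

The plane through P, Q, R has normal n = PQ × PR = (-616, 440, 616) and equation n·X = -3344.
Checking the remaining points: n·S = -3344, n·T = -3344, n·U = -3344.
All equal -3344, so all 6 points lie in one plane.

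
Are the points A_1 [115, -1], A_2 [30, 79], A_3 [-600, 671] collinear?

A_1A_2 = (-85, 80), A_1A_3 = (-715, 672).
det[A_1A_2; A_1A_3] = (-85)(672) − (80)(-715) = 80.
The determinant is nonzero, so they are not collinear.

No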